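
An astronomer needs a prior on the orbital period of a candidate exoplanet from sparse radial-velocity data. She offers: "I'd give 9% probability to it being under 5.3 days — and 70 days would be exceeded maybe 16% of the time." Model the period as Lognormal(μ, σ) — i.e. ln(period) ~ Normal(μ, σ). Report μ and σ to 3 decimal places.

μ ≈ 3.149, σ ≈ 1.105

If T ~ Lognormal(μ,σ) then ln T ~ Normal(μ,σ), so the p-quantile of ln T is μ + z_p·σ.
ln(5.3) = 1.668 and ln(70) = 4.248; z_{0.09} = -1.341, z_{0.84} = 0.9945.
σ = (4.248 − 1.668)/(0.9945 − (-1.341)) = 1.105.
μ = 1.668 − (-1.341)·1.105 = 3.149.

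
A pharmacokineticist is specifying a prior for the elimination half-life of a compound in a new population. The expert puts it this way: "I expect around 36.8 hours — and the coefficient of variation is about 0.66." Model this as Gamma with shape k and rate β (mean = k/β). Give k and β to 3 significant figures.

For Gamma(k, rate β): mean = k/β, variance = k/β², so CV = 1/√k.
CV = 0.66, hence k = 1/CV² = 2.3.
Then β = k/mean = 2.3/36.8 = 0.0624.

k ≈ 2.3, β ≈ 0.0624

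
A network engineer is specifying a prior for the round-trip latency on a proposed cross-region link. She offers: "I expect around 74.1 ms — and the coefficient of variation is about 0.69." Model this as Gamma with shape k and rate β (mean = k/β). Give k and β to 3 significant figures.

For Gamma(k, rate β): mean = k/β, variance = k/β², so CV = 1/√k.
CV = 0.69, hence k = 1/CV² = 2.1.
Then β = k/mean = 2.1/74.1 = 0.0283.

k ≈ 2.1, β ≈ 0.0283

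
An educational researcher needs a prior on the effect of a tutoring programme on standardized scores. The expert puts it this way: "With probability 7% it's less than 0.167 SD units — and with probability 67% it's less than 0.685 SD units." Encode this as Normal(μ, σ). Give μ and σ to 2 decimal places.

μ = 0.57, σ = 0.27

The p-quantile of Normal(μ,σ) is μ + z_p·σ, with z_{0.07} = -1.476 and z_{0.67} = 0.4399.
Eliminate σ: μ = (z₂·x₁ − z₁·x₂)/(z₂ − z₁) = (0.4399·0.167 − (-1.476)·0.685)/1.916 = 0.57.
Then σ = (x₂ − x₁)/(z₂ − z₁) = (0.685 − 0.167)/1.916 = 0.27.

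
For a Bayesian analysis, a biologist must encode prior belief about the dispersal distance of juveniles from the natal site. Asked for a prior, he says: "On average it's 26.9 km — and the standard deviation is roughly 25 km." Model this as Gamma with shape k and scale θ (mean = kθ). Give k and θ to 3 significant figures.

For Gamma(k, scale θ): mean = kθ, variance = kθ², so CV = 1/√k.
CV = SD/mean = 25/26.9 = 0.9294, hence k = 1/CV² = 1.16.
Then θ = mean/k = 26.9/1.16 = 23.2.

k ≈ 1.16, θ ≈ 23.2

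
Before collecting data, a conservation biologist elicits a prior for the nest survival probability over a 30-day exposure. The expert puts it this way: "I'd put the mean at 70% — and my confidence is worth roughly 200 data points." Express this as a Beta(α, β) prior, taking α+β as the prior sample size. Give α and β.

α = 140, β = 60

Under the effective-sample-size interpretation, Beta(α, β) has prior mean α/(α+β) and prior sample size α+β.
So α+β = 200 and α/(α+β) = 0.7, giving α = 0.7·200 = 140 and β = 200 − 140 = 60.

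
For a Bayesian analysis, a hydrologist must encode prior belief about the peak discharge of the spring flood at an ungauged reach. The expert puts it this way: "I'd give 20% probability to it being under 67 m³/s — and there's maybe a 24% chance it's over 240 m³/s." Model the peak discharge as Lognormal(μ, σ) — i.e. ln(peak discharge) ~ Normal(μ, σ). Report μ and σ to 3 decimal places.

μ ≈ 4.898, σ ≈ 0.824

If T ~ Lognormal(μ,σ) then ln T ~ Normal(μ,σ), so the p-quantile of ln T is μ + z_p·σ.
ln(67) = 4.205 and ln(240) = 5.481; z_{0.2} = -0.8416, z_{0.76} = 0.7063.
σ = (5.481 − 4.205)/(0.7063 − (-0.8416)) = 0.824.
μ = 4.205 − (-0.8416)·0.824 = 4.898.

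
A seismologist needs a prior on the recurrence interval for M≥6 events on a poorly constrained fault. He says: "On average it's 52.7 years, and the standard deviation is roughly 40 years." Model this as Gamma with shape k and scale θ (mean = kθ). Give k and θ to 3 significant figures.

k ≈ 1.74, θ ≈ 30.4

For Gamma(k, scale θ): mean = kθ, variance = kθ², so CV = 1/√k.
CV = SD/mean = 40/52.7 = 0.759, hence k = 1/CV² = 1.74.
Then θ = mean/k = 52.7/1.74 = 30.4.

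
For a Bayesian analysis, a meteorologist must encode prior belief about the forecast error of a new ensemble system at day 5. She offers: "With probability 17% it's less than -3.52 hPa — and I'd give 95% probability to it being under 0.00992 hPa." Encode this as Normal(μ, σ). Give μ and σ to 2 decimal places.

For Normal(μ,σ), the p-quantile is μ + z_p·σ. Here z_{0.17} = -0.9542, z_{0.95} = 1.645.
So -3.52 = μ − 0.9542σ and 0.00992 = μ + 1.645σ.
Subtracting: σ = (0.00992 − -3.52)/(1.645 − (-0.9542)) = 1.36.
Then μ = -3.52 − (-0.9542)·1.36 = -2.22.

μ = -2.22, σ = 1.36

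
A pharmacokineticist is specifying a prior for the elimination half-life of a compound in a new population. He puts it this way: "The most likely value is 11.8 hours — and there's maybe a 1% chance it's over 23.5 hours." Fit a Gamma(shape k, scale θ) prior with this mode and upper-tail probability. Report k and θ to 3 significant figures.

k ≈ 11.4, θ ≈ 1.14

Gamma(k,θ) with k>1 has mode (k−1)θ, so θ = 11.8/(k−1).
Need P(X < 23.5) = 0.99 with θ tied to k this way. Start at k = 2, θ = 11.8: P(X<23.5) ≈ 0.592.
Too low — raise k to concentrate. Iterating converges to k ≈ 11.4.
Then θ = 11.8/(11.4−1) ≈ 1.14.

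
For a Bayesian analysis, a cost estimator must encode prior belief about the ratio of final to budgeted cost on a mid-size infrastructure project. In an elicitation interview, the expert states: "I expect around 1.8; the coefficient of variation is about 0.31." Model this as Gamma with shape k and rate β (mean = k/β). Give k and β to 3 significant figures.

k ≈ 10.4, β ≈ 5.78

For Gamma(k, rate β): mean = k/β, variance = k/β², so CV = 1/√k.
CV = 0.31, hence k = 1/CV² = 10.4.
Then β = k/mean = 10.4/1.8 = 5.78.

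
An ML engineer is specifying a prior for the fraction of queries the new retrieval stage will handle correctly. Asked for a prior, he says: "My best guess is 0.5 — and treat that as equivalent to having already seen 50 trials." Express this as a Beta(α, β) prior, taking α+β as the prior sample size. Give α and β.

α = 25, β = 25

Under the effective-sample-size interpretation, Beta(α, β) has prior mean α/(α+β) and prior sample size α+β.
So α+β = 50 and α/(α+β) = 0.5, giving α = 0.5·50 = 25 and β = 50 − 25 = 25.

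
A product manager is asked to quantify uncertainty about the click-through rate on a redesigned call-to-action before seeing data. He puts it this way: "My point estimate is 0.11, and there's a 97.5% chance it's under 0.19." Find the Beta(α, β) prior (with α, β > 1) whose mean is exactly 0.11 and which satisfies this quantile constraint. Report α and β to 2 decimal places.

α ≈ 8.15, β ≈ 65.91

With mean 0.11 fixed, write α = 0.11s, β = 0.89s where s = α+β.
Need P(θ < 0.19) = 0.975 under Beta(0.11s, 0.89s). Normal approximation: (q−m)/√(m(1−m)/s) ≈ z_{0.975} = 1.96, so s ≈ 0.11·0.89·(1.96)²/(0.19−0.11)² = 58.8.
At s = 58.8: P(θ<0.19) ≈ 0.961. Adjusting to match 0.975 gives s ≈ 74.05.
So α = 0.11·74.05 ≈ 8.15, β = 0.89·74.05 ≈ 65.91.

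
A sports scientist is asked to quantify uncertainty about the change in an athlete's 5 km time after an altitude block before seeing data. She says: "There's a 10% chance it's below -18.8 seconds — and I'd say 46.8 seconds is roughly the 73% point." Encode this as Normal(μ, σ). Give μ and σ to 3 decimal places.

μ = 25.579, σ = 34.629

The p-quantile of Normal(μ,σ) is μ + z_p·σ, with z_{0.1} = -1.282 and z_{0.73} = 0.6128.
Eliminate σ: μ = (z₂·x₁ − z₁·x₂)/(z₂ − z₁) = (0.6128·-18.8 − (-1.282)·46.8)/1.894 = 25.579.
Then σ = (x₂ − x₁)/(z₂ − z₁) = (46.8 − -18.8)/1.894 = 34.629.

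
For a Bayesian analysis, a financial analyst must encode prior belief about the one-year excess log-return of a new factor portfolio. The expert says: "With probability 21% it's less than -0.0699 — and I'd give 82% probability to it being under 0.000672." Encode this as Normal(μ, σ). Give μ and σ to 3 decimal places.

μ = -0.037, σ = 0.041

The p-quantile of Normal(μ,σ) is μ + z_p·σ, with z_{0.21} = -0.8064 and z_{0.82} = 0.9154.
Eliminate σ: μ = (z₂·x₁ − z₁·x₂)/(z₂ − z₁) = (0.9154·-0.0699 − (-0.8064)·0.000672)/1.722 = -0.037.
Then σ = (x₂ − x₁)/(z₂ − z₁) = (0.000672 − -0.0699)/1.722 = 0.041.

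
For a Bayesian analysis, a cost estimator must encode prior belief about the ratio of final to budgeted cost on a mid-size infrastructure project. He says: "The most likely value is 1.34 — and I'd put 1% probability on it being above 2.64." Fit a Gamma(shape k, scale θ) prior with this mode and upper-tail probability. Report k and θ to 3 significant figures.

k ≈ 11.7, θ ≈ 0.125

Gamma(k,θ) with k>1 has mode (k−1)θ, so θ = 1.34/(k−1).
Need P(X < 2.64) = 0.99 with θ tied to k this way. Start at k = 2, θ = 1.34: P(X<2.64) ≈ 0.586.
Too low — raise k to concentrate. Iterating converges to k ≈ 11.7.
Then θ = 1.34/(11.7−1) ≈ 0.125.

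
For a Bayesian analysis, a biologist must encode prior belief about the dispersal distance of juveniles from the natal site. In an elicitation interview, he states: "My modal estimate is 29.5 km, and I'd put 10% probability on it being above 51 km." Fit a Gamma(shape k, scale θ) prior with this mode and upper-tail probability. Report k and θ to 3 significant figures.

Gamma(k,θ) with k>1 has mode (k−1)θ, so θ = 29.5/(k−1).
Need P(X < 51) = 0.9 with θ tied to k this way. Start at k = 2, θ = 29.5: P(X<51) ≈ 0.516.
Too low — raise k to concentrate. Iterating converges to k ≈ 7.33.
Then θ = 29.5/(7.33−1) ≈ 4.66.

k ≈ 7.33, θ ≈ 4.66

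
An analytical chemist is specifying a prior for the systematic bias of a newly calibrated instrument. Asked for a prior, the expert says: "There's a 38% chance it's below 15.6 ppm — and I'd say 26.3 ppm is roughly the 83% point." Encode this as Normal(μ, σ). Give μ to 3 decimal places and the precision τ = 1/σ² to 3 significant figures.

The p-quantile of Normal(μ,σ) is μ + z_p·σ, with z_{0.38} = -0.3055 and z_{0.83} = 0.9542.
Eliminate σ: μ = (z₂·x₁ − z₁·x₂)/(z₂ − z₁) = (0.9542·15.6 − (-0.3055)·26.3)/1.26 = 18.195.
Then σ = (x₂ − x₁)/(z₂ − z₁) = (26.3 − 15.6)/1.26 = 8.494.
Precision τ = 1/σ² = 1/8.494² = 0.0139.

μ = 18.195, τ = 0.0139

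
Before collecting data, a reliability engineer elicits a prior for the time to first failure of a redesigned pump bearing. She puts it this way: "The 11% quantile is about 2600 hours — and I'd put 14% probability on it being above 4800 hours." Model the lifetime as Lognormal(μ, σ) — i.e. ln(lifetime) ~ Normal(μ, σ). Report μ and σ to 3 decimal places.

If T ~ Lognormal(μ,σ) then ln T ~ Normal(μ,σ), so the p-quantile of ln T is μ + z_p·σ.
ln(2600) = 7.863 and ln(4800) = 8.476; z_{0.11} = -1.227, z_{0.86} = 1.08.
σ = (8.476 − 7.863)/(1.08 − (-1.227)) = 0.266.
μ = 7.863 − (-1.227)·0.266 = 8.189.

μ ≈ 8.189, σ ≈ 0.266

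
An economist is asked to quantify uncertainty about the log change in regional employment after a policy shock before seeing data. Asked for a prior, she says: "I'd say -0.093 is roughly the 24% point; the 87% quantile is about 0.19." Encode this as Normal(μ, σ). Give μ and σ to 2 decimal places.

μ = 0.02, σ = 0.15

For Normal(μ,σ), the p-quantile is μ + z_p·σ. Here z_{0.24} = -0.7063, z_{0.87} = 1.126.
So -0.093 = μ − 0.7063σ and 0.19 = μ + 1.126σ.
Subtracting: σ = (0.19 − -0.093)/(1.126 − (-0.7063)) = 0.15.
Then μ = -0.093 − (-0.7063)·0.15 = 0.02.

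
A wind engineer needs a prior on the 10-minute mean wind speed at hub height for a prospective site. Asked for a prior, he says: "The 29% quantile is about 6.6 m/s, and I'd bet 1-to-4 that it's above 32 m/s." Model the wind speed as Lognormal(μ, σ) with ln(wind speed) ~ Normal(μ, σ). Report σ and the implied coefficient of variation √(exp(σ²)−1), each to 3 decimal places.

σ ≈ 1.132, CV ≈ 1.612

If T ~ Lognormal(μ,σ) then ln T ~ Normal(μ,σ), so the p-quantile of ln T is μ + z_p·σ.
ln(6.6) = 1.887 and ln(32) = 3.466; z_{0.29} = -0.5534, z_{0.8} = 0.8416.
σ = (3.466 − 1.887)/(0.8416 − (-0.5534)) = 1.132.
μ = 1.887 − (-0.5534)·1.132 = 2.513.
CV = √(exp(σ²)−1) = √(exp(1.2806)−1) = 1.612.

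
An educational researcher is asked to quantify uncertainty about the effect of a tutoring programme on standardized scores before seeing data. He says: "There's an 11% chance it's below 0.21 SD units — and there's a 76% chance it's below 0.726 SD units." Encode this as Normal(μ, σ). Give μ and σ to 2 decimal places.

For Normal(μ,σ), the p-quantile is μ + z_p·σ. Here z_{0.11} = -1.227, z_{0.76} = 0.7063.
So 0.21 = μ − 1.227σ and 0.726 = μ + 0.7063σ.
Subtracting: σ = (0.726 − 0.21)/(0.7063 − (-1.227)) = 0.27.
Then μ = 0.21 − (-1.227)·0.27 = 0.54.

μ = 0.54, σ = 0.27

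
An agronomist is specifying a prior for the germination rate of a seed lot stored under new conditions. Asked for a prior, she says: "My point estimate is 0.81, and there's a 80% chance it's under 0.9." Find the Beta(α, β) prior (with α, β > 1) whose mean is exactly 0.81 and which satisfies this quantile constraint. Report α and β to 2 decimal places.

With mean 0.81 fixed, write α = 0.81s, β = 0.19s where s = α+β.
Need P(θ < 0.9) = 0.8 under Beta(0.81s, 0.19s). Normal approximation: (q−m)/√(m(1−m)/s) ≈ z_{0.8} = 0.842, so s ≈ 0.81·0.19·(0.842)²/(0.9−0.81)² = 13.5.
At s = 13.5: P(θ<0.9) ≈ 0.795. Adjusting to match 0.8 gives s ≈ 13.84.
So α = 0.81·13.84 ≈ 11.21, β = 0.19·13.84 ≈ 2.63.

α ≈ 11.21, β ≈ 2.63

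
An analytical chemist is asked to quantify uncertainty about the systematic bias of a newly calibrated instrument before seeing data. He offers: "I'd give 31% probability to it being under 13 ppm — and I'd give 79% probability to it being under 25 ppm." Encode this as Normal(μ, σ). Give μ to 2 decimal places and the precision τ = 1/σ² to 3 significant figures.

μ = 17.57, τ = 0.0118

The p-quantile of Normal(μ,σ) is μ + z_p·σ, with z_{0.31} = -0.4959 and z_{0.79} = 0.8064.
Eliminate σ: μ = (z₂·x₁ − z₁·x₂)/(z₂ − z₁) = (0.8064·13 − (-0.4959)·25)/1.302 = 17.57.
Then σ = (x₂ − x₁)/(z₂ − z₁) = (25 − 13)/1.302 = 9.21.
Precision τ = 1/σ² = 1/9.215² = 0.0118.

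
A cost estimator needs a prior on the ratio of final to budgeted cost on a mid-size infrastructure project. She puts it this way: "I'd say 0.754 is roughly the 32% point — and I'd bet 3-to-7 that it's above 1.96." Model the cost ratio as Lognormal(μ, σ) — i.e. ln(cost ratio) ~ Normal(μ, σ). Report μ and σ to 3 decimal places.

If T ~ Lognormal(μ,σ) then ln T ~ Normal(μ,σ), so the p-quantile of ln T is μ + z_p·σ.
ln(0.754) = -0.2824 and ln(1.96) = 0.6729; z_{0.32} = -0.4677, z_{0.7} = 0.5244.
σ = (0.6729 − -0.2824)/(0.5244 − (-0.4677)) = 0.963.
μ = -0.2824 − (-0.4677)·0.963 = 0.168.

μ ≈ 0.168, σ ≈ 0.963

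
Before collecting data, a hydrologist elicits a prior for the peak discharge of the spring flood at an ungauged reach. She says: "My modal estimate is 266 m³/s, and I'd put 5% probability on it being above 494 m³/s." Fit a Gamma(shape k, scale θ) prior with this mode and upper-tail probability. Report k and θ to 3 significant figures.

k ≈ 8.26, θ ≈ 36.6

Gamma(k,θ) with k>1 has mode (k−1)θ, so θ = 266/(k−1).
Need P(X < 494) = 0.95 with θ tied to k this way. Start at k = 2, θ = 266: P(X<494) ≈ 0.554.
Too low — raise k to concentrate. Iterating converges to k ≈ 8.26.
Then θ = 266/(8.26−1) ≈ 36.6.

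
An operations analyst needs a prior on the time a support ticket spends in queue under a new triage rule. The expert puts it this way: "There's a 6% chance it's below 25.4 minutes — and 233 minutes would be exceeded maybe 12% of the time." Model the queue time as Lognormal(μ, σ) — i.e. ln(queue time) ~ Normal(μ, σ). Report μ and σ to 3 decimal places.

μ ≈ 4.497, σ ≈ 0.812

If T ~ Lognormal(μ,σ) then ln T ~ Normal(μ,σ), so the p-quantile of ln T is μ + z_p·σ.
ln(25.4) = 3.235 and ln(233) = 5.451; z_{0.06} = -1.555, z_{0.88} = 1.175.
σ = (5.451 − 3.235)/(1.175 − (-1.555)) = 0.812.
μ = 3.235 − (-1.555)·0.812 = 4.497.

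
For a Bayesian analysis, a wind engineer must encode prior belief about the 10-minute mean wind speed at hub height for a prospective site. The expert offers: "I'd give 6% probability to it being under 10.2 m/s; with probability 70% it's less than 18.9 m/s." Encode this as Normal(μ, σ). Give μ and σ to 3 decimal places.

μ = 16.706, σ = 4.184

The p-quantile of Normal(μ,σ) is μ + z_p·σ, with z_{0.06} = -1.555 and z_{0.7} = 0.5244.
Eliminate σ: μ = (z₂·x₁ − z₁·x₂)/(z₂ − z₁) = (0.5244·10.2 − (-1.555)·18.9)/2.079 = 16.706.
Then σ = (x₂ − x₁)/(z₂ − z₁) = (18.9 − 10.2)/2.079 = 4.184.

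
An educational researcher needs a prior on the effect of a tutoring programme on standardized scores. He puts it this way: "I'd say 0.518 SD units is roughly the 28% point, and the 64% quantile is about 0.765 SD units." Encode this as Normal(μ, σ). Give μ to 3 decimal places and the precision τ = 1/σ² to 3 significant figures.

μ = 0.671, τ = 14.5

The p-quantile of Normal(μ,σ) is μ + z_p·σ, with z_{0.28} = -0.5828 and z_{0.64} = 0.3585.
Eliminate σ: μ = (z₂·x₁ − z₁·x₂)/(z₂ − z₁) = (0.3585·0.518 − (-0.5828)·0.765)/0.9413 = 0.671.
Then σ = (x₂ − x₁)/(z₂ − z₁) = (0.765 − 0.518)/0.9413 = 0.262.
Precision τ = 1/σ² = 1/0.2624² = 14.5.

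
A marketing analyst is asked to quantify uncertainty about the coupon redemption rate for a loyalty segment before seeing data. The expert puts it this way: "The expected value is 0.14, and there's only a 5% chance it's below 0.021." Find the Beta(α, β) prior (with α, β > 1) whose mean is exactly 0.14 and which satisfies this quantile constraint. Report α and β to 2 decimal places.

α ≈ 1.63, β ≈ 10.04

With mean 0.14 fixed, write α = 0.14s, β = 0.86s where s = α+β.
Need P(θ < 0.021) = 0.05 under Beta(0.14s, 0.86s). Normal approximation: (q−m)/√(m(1−m)/s) ≈ z_{0.05} = -1.64, so s ≈ 0.14·0.86·(-1.64)²/(0.021−0.14)² = 23.0.
At s = 23.0: P(θ<0.021) ≈ 0.007. Adjusting to match 0.05 gives s ≈ 11.68.
So α = 0.14·11.68 ≈ 1.63, β = 0.86·11.68 ≈ 10.04.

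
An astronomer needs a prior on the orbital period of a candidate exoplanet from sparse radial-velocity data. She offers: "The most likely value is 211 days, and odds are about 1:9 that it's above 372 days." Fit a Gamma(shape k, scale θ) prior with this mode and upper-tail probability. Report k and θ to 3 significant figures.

Gamma(k,θ) with k>1 has mode (k−1)θ, so θ = 211/(k−1).
Need P(X < 372) = 0.9 with θ tied to k this way. Start at k = 2, θ = 211: P(X<372) ≈ 0.526.
Too low — raise k to concentrate. Iterating converges to k ≈ 6.91.
Then θ = 211/(6.91−1) ≈ 35.7.

k ≈ 6.91, θ ≈ 35.7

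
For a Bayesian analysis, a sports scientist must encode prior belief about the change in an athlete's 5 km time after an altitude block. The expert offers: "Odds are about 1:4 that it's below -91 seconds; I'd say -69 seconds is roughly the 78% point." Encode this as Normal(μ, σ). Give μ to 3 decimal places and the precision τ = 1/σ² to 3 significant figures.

μ = -79.527, τ = 0.00538

For Normal(μ,σ), the p-quantile is μ + z_p·σ. Here z_{0.2} = -0.8416, z_{0.78} = 0.7722.
So -91 = μ − 0.8416σ and -69 = μ + 0.7722σ.
Subtracting: σ = (-69 − -91)/(0.7722 − (-0.8416)) = 13.632.
Then μ = -91 − (-0.8416)·13.632 = -79.527.
Precision τ = 1/σ² = 1/13.63² = 0.00538.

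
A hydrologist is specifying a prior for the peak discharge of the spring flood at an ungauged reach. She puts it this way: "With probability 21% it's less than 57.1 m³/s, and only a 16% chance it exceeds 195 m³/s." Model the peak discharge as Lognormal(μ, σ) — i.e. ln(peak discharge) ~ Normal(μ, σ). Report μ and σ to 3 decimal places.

μ ≈ 4.595, σ ≈ 0.682

If T ~ Lognormal(μ,σ) then ln T ~ Normal(μ,σ), so the p-quantile of ln T is μ + z_p·σ.
ln(57.1) = 4.045 and ln(195) = 5.273; z_{0.21} = -0.8064, z_{0.84} = 0.9945.
σ = (5.273 − 4.045)/(0.9945 − (-0.8064)) = 0.682.
μ = 4.045 − (-0.8064)·0.682 = 4.595.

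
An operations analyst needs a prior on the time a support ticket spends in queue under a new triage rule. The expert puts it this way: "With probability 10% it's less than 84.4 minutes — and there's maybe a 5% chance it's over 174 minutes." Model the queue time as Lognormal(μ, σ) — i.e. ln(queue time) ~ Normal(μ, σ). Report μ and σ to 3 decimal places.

If T ~ Lognormal(μ,σ) then ln T ~ Normal(μ,σ), so the p-quantile of ln T is μ + z_p·σ.
ln(84.4) = 4.436 and ln(174) = 5.159; z_{0.1} = -1.282, z_{0.95} = 1.645.
σ = (5.159 − 4.436)/(1.645 − (-1.282)) = 0.247.
μ = 4.436 − (-1.282)·0.247 = 4.752.

μ ≈ 4.752, σ ≈ 0.247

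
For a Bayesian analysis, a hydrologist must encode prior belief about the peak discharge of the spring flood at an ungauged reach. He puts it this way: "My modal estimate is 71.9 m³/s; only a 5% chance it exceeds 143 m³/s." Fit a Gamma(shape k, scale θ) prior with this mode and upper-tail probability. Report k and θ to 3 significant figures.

k ≈ 6.86, θ ≈ 12.3

Gamma(k,θ) with k>1 has mode (k−1)θ, so θ = 71.9/(k−1).
Need P(X < 143) = 0.95 with θ tied to k this way. Start at k = 2, θ = 71.9: P(X<143) ≈ 0.591.
Too low — raise k to concentrate. Iterating converges to k ≈ 6.86.
Then θ = 71.9/(6.86−1) ≈ 12.3.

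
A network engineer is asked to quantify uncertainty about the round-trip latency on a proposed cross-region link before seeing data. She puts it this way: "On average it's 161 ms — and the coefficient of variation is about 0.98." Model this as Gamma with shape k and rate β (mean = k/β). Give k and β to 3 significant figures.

k ≈ 1.04, β ≈ 0.00647

For Gamma(k, rate β): mean = k/β, variance = k/β², so CV = 1/√k.
CV = 0.98, hence k = 1/CV² = 1.04.
Then β = k/mean = 1.04/161 = 0.00647.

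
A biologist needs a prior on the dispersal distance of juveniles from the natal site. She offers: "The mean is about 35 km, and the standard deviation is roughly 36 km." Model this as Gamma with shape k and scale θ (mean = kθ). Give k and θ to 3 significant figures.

For Gamma(k, scale θ): mean = kθ, variance = kθ², so CV = 1/√k.
CV = SD/mean = 36/35 = 1.029, hence k = 1/CV² = 0.945.
Then θ = mean/k = 35/0.945 = 37.

k ≈ 0.945, θ ≈ 37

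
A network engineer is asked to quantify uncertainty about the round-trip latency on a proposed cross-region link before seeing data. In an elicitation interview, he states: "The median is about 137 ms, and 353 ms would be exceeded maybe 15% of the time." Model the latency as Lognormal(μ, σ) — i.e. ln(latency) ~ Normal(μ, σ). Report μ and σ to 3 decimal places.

μ ≈ 4.920, σ ≈ 0.913

If T ~ Lognormal(μ,σ) then ln T ~ Normal(μ,σ), so the p-quantile of ln T is μ + z_p·σ.
ln(137) = 4.92 and ln(353) = 5.866; z_{0.5} = 0, z_{0.85} = 1.036.
σ = (5.866 − 4.92)/(1.036 − (0)) = 0.913.
μ = 4.92 − (0)·0.913 = 4.920.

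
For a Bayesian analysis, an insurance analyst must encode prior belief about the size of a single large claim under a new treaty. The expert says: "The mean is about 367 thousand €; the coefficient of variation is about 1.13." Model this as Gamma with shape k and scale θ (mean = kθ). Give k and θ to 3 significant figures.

For Gamma(k, scale θ): mean = kθ, variance = kθ², so CV = 1/√k.
CV = 1.13, hence k = 1/CV² = 0.783.
Then θ = mean/k = 367/0.783 = 469.

k ≈ 0.783, θ ≈ 469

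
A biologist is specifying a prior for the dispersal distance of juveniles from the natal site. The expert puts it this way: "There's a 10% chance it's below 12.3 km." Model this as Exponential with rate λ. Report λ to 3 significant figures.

P(T < 12.3) = 1 − e^(−λ·12.3) = 0.1, so λ = −ln(1−0.1)/12.3 = −ln(0.9)/12.3 = 0.00857.

λ ≈ 0.00857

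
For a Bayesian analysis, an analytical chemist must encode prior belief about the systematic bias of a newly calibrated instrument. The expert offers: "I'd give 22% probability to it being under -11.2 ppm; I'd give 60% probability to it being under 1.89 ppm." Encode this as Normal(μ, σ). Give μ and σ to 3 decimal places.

The p-quantile of Normal(μ,σ) is μ + z_p·σ, with z_{0.22} = -0.7722 and z_{0.6} = 0.2533.
Eliminate σ: μ = (z₂·x₁ − z₁·x₂)/(z₂ − z₁) = (0.2533·-11.2 − (-0.7722)·1.89)/1.026 = -1.344.
Then σ = (x₂ − x₁)/(z₂ − z₁) = (1.89 − -11.2)/1.026 = 12.764.

μ = -1.344, σ = 12.764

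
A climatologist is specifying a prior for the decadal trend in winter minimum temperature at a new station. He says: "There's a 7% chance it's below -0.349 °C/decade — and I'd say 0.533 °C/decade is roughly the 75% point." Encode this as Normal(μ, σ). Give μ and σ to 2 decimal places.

μ = 0.26, σ = 0.41

For Normal(μ,σ), the p-quantile is μ + z_p·σ. Here z_{0.07} = -1.476, z_{0.75} = 0.6745.
So -0.349 = μ − 1.476σ and 0.533 = μ + 0.6745σ.
Subtracting: σ = (0.533 − -0.349)/(0.6745 − (-1.476)) = 0.41.
Then μ = -0.349 − (-1.476)·0.41 = 0.26.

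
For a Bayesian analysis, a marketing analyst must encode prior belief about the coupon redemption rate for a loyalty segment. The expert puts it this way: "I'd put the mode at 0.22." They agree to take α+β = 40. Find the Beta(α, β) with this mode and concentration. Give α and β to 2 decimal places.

α = 9.36, β = 30.64

For α,β > 1 the Beta mode is (α−1)/(α+β−2). With α+β = 40, the mode is (α−1)/38.
Set (α−1)/38 = 0.22 → α = 1 + 0.22·38 = 9.36.
β = 40 − α = 30.64.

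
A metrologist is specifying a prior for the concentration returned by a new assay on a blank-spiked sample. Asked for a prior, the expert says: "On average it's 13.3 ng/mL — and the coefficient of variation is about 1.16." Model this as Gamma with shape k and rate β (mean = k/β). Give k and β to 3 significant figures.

k ≈ 0.743, β ≈ 0.0559

For Gamma(k, rate β): mean = k/β, variance = k/β², so CV = 1/√k.
CV = 1.16, hence k = 1/CV² = 0.743.
Then β = k/mean = 0.743/13.3 = 0.0559.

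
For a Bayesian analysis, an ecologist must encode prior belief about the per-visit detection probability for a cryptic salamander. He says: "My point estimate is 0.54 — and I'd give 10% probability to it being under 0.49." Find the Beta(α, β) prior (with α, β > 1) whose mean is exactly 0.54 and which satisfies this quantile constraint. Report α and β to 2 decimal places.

α ≈ 88.32, β ≈ 75.23

With mean 0.54 fixed, write α = 0.54s, β = 0.46s where s = α+β.
Need P(θ < 0.49) = 0.1 under Beta(0.54s, 0.46s). Normal approximation: (q−m)/√(m(1−m)/s) ≈ z_{0.1} = -1.28, so s ≈ 0.54·0.46·(-1.28)²/(0.49−0.54)² = 163.2.
At s = 163.2: P(θ<0.49) ≈ 0.100. Adjusting to match 0.1 gives s ≈ 163.55.
So α = 0.54·163.55 ≈ 88.32, β = 0.46·163.55 ≈ 75.23.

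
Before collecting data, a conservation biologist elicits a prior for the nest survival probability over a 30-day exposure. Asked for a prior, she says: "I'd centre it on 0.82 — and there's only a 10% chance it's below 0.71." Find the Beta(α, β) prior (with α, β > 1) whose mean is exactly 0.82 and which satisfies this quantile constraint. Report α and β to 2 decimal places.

α ≈ 17.65, β ≈ 3.88

With mean 0.82 fixed, write α = 0.82s, β = 0.18s where s = α+β.
Need P(θ < 0.71) = 0.1 under Beta(0.82s, 0.18s). Normal approximation: (q−m)/√(m(1−m)/s) ≈ z_{0.1} = -1.28, so s ≈ 0.82·0.18·(-1.28)²/(0.71−0.82)² = 20.0.
At s = 20.0: P(θ<0.71) ≈ 0.107. Adjusting to match 0.1 gives s ≈ 21.53.
So α = 0.82·21.53 ≈ 17.65, β = 0.18·21.53 ≈ 3.88.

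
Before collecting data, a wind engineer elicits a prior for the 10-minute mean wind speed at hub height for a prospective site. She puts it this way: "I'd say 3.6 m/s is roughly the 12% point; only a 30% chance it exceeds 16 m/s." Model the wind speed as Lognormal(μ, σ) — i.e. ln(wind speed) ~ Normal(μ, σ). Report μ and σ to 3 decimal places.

μ ≈ 2.312, σ ≈ 0.878

If T ~ Lognormal(μ,σ) then ln T ~ Normal(μ,σ), so the p-quantile of ln T is μ + z_p·σ.
ln(3.6) = 1.281 and ln(16) = 2.773; z_{0.12} = -1.175, z_{0.7} = 0.5244.
σ = (2.773 − 1.281)/(0.5244 − (-1.175)) = 0.878.
μ = 1.281 − (-1.175)·0.878 = 2.312.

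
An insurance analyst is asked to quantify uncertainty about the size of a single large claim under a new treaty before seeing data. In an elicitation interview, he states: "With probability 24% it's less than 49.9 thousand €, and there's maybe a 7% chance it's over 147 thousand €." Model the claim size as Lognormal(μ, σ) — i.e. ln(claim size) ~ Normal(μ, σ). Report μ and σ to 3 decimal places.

μ ≈ 4.260, σ ≈ 0.495

If T ~ Lognormal(μ,σ) then ln T ~ Normal(μ,σ), so the p-quantile of ln T is μ + z_p·σ.
ln(49.9) = 3.91 and ln(147) = 4.99; z_{0.24} = -0.7063, z_{0.93} = 1.476.
σ = (4.99 − 3.91)/(1.476 − (-0.7063)) = 0.495.
μ = 3.91 − (-0.7063)·0.495 = 4.260.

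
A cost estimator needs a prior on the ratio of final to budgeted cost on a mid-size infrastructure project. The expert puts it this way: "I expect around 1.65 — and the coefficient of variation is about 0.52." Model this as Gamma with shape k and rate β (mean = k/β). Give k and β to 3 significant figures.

k ≈ 3.7, β ≈ 2.24

For Gamma(k, rate β): mean = k/β, variance = k/β², so CV = 1/√k.
CV = 0.52, hence k = 1/CV² = 3.7.
Then β = k/mean = 3.7/1.65 = 2.24.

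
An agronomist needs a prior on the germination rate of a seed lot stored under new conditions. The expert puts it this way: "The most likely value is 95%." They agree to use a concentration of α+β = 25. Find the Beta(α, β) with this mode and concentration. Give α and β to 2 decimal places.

For α,β > 1 the Beta mode is (α−1)/(α+β−2). With α+β = 25, the mode is (α−1)/23.
Set (α−1)/23 = 0.95 → α = 1 + 0.95·23 = 22.85.
β = 25 − α = 2.15.

α = 22.85, β = 2.15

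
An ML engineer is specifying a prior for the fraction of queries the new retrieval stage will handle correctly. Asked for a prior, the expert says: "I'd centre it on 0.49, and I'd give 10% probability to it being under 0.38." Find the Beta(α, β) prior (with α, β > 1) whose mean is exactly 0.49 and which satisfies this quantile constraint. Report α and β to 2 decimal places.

α ≈ 16.42, β ≈ 17.09

With mean 0.49 fixed, write α = 0.49s, β = 0.51s where s = α+β.
Need P(θ < 0.38) = 0.1 under Beta(0.49s, 0.51s). Normal approximation: (q−m)/√(m(1−m)/s) ≈ z_{0.1} = -1.28, so s ≈ 0.49·0.51·(-1.28)²/(0.38−0.49)² = 33.9.
At s = 33.9: P(θ<0.38) ≈ 0.099. Adjusting to match 0.1 gives s ≈ 33.50.
So α = 0.49·33.50 ≈ 16.42, β = 0.51·33.50 ≈ 17.09.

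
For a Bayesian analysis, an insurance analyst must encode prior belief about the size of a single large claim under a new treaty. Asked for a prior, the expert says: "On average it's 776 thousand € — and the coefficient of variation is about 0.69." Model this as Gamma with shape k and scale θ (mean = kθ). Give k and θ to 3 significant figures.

k ≈ 2.1, θ ≈ 369

For Gamma(k, scale θ): mean = kθ, variance = kθ², so CV = 1/√k.
CV = 0.69, hence k = 1/CV² = 2.1.
Then θ = mean/k = 776/2.1 = 369.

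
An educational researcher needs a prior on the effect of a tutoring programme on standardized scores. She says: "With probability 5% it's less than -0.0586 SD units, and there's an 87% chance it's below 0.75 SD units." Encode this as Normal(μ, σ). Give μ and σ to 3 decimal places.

μ = 0.421, σ = 0.292

The p-quantile of Normal(μ,σ) is μ + z_p·σ, with z_{0.05} = -1.645 and z_{0.87} = 1.126.
Eliminate σ: μ = (z₂·x₁ − z₁·x₂)/(z₂ − z₁) = (1.126·-0.0586 − (-1.645)·0.75)/2.771 = 0.421.
Then σ = (x₂ − x₁)/(z₂ − z₁) = (0.75 − -0.0586)/2.771 = 0.292.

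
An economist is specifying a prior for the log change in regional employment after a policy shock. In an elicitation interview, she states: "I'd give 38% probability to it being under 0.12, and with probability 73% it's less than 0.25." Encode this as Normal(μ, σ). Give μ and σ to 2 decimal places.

The p-quantile of Normal(μ,σ) is μ + z_p·σ, with z_{0.38} = -0.3055 and z_{0.73} = 0.6128.
Eliminate σ: μ = (z₂·x₁ − z₁·x₂)/(z₂ − z₁) = (0.6128·0.12 − (-0.3055)·0.25)/0.9183 = 0.16.
Then σ = (x₂ − x₁)/(z₂ − z₁) = (0.25 − 0.12)/0.9183 = 0.14.

μ = 0.16, σ = 0.14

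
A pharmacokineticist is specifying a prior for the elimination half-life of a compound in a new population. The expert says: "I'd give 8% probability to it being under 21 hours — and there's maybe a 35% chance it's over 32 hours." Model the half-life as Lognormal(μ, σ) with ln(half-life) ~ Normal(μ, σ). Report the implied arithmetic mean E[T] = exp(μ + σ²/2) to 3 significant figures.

If T ~ Lognormal(μ,σ) then ln T ~ Normal(μ,σ), so the p-quantile of ln T is μ + z_p·σ.
ln(21) = 3.045 and ln(32) = 3.466; z_{0.08} = -1.405, z_{0.65} = 0.3853.
σ = (3.466 − 3.045)/(0.3853 − (-1.405)) = 0.235.
μ = 3.045 − (-1.405)·0.235 = 3.375.
E[T] = exp(μ + σ²/2) = exp(3.375 + 0.0277) = 30 hours.

E[T] ≈ 30 hours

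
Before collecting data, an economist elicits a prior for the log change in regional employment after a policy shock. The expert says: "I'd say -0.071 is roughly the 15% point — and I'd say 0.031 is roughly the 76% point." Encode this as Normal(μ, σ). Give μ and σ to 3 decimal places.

μ = -0.010, σ = 0.059

For Normal(μ,σ), the p-quantile is μ + z_p·σ. Here z_{0.15} = -1.036, z_{0.76} = 0.7063.
So -0.071 = μ − 1.036σ and 0.031 = μ + 0.7063σ.
Subtracting: σ = (0.031 − -0.071)/(0.7063 − (-1.036)) = 0.059.
Then μ = -0.071 − (-1.036)·0.059 = -0.010.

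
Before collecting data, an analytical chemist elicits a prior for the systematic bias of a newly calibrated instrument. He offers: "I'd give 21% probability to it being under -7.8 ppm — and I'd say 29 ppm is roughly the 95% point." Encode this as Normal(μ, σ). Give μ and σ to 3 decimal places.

μ = 4.306, σ = 15.013

The p-quantile of Normal(μ,σ) is μ + z_p·σ, with z_{0.21} = -0.8064 and z_{0.95} = 1.645.
Eliminate σ: μ = (z₂·x₁ − z₁·x₂)/(z₂ − z₁) = (1.645·-7.8 − (-0.8064)·29)/2.451 = 4.306.
Then σ = (x₂ − x₁)/(z₂ − z₁) = (29 − -7.8)/2.451 = 15.013.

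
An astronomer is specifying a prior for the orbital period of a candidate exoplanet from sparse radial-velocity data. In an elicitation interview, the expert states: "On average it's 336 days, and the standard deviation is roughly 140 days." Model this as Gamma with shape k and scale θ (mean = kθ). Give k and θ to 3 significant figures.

For Gamma(k, scale θ): mean = kθ, variance = kθ², so CV = 1/√k.
CV = SD/mean = 140/336 = 0.4167, hence k = 1/CV² = 5.76.
Then θ = mean/k = 336/5.76 = 58.3.

k ≈ 5.76, θ ≈ 58.3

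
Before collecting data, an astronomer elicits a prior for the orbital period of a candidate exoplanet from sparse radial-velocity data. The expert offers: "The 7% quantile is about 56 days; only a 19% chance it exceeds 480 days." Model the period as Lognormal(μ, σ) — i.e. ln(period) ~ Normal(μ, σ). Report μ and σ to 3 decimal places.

If T ~ Lognormal(μ,σ) then ln T ~ Normal(μ,σ), so the p-quantile of ln T is μ + z_p·σ.
ln(56) = 4.025 and ln(480) = 6.174; z_{0.07} = -1.476, z_{0.81} = 0.8779.
σ = (6.174 − 4.025)/(0.8779 − (-1.476)) = 0.913.
μ = 4.025 − (-1.476)·0.913 = 5.372.

μ ≈ 5.372, σ ≈ 0.913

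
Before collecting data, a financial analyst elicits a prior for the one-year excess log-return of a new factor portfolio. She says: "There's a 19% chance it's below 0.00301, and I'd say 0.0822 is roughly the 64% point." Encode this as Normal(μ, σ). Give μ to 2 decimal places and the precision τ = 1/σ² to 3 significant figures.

μ = 0.06, τ = 244

The p-quantile of Normal(μ,σ) is μ + z_p·σ, with z_{0.19} = -0.8779 and z_{0.64} = 0.3585.
Eliminate σ: μ = (z₂·x₁ − z₁·x₂)/(z₂ − z₁) = (0.3585·0.00301 − (-0.8779)·0.0822)/1.236 = 0.06.
Then σ = (x₂ − x₁)/(z₂ − z₁) = (0.0822 − 0.00301)/1.236 = 0.06.
Precision τ = 1/σ² = 1/0.06405² = 244.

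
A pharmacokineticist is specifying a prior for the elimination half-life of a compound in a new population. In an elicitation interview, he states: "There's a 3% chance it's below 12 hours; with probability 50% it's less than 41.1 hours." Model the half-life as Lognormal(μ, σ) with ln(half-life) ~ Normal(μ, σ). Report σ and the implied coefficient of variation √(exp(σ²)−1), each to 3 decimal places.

σ ≈ 0.655, CV ≈ 0.731

If T ~ Lognormal(μ,σ) then ln T ~ Normal(μ,σ), so the p-quantile of ln T is μ + z_p·σ.
ln(12) = 2.485 and ln(41.1) = 3.716; z_{0.03} = -1.881, z_{0.5} = 0.
σ = (3.716 − 2.485)/(0 − (-1.881)) = 0.655.
μ = 2.485 − (-1.881)·0.655 = 3.716.
CV = √(exp(σ²)−1) = √(exp(0.4285)−1) = 0.731.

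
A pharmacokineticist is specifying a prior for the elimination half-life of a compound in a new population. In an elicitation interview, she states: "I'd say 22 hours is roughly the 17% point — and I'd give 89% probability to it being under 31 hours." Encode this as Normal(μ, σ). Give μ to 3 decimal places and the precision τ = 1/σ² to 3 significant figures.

The p-quantile of Normal(μ,σ) is μ + z_p·σ, with z_{0.17} = -0.9542 and z_{0.89} = 1.227.
Eliminate σ: μ = (z₂·x₁ − z₁·x₂)/(z₂ − z₁) = (1.227·22 − (-0.9542)·31)/2.181 = 25.938.
Then σ = (x₂ − x₁)/(z₂ − z₁) = (31 − 22)/2.181 = 4.127.
Precision τ = 1/σ² = 1/4.127² = 0.0587.

μ = 25.938, τ = 0.0587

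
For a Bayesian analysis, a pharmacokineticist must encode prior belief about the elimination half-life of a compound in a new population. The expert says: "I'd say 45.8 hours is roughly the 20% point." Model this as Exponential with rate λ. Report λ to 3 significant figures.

P(T < 45.8) = 1 − e^(−λ·45.8) = 0.2, so λ = −ln(1−0.2)/45.8 = −ln(0.8)/45.8 = 0.00487.

λ ≈ 0.00487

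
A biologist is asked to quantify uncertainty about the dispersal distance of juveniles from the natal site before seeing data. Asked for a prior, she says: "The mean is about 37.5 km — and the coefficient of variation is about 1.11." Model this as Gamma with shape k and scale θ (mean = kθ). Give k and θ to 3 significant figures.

For Gamma(k, scale θ): mean = kθ, variance = kθ², so CV = 1/√k.
CV = 1.11, hence k = 1/CV² = 0.812.
Then θ = mean/k = 37.5/0.812 = 46.2.

k ≈ 0.812, θ ≈ 46.2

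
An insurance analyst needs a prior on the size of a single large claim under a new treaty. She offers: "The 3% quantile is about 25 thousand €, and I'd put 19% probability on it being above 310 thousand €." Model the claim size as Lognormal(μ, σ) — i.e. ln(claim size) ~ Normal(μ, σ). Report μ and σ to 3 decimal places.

If T ~ Lognormal(μ,σ) then ln T ~ Normal(μ,σ), so the p-quantile of ln T is μ + z_p·σ.
ln(25) = 3.219 and ln(310) = 5.737; z_{0.03} = -1.881, z_{0.81} = 0.8779.
σ = (5.737 − 3.219)/(0.8779 − (-1.881)) = 0.913.
μ = 3.219 − (-1.881)·0.913 = 4.935.

μ ≈ 4.935, σ ≈ 0.913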